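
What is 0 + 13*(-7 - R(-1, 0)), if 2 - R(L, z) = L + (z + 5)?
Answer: -65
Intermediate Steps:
R(L, z) = -3 - L - z (R(L, z) = 2 - (L + (z + 5)) = 2 - (L + (5 + z)) = 2 - (5 + L + z) = 2 + (-5 - L - z) = -3 - L - z)
0 + 13*(-7 - R(-1, 0)) = 0 + 13*(-7 - (-3 - 1*(-1) - 1*0)) = 0 + 13*(-7 - (-3 + 1 + 0)) = 0 + 13*(-7 - 1*(-2)) = 0 + 13*(-7 + 2) = 0 + 13*(-5) = 0 - 65 = -65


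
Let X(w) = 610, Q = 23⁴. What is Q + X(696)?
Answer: 280451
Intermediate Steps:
Q = 279841
Q + X(696) = 279841 + 610 = 280451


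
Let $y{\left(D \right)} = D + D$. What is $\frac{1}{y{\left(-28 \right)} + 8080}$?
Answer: $\frac{1}{8024} \approx 0.00012463$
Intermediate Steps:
$y{\left(D \right)} = 2 D$
$\frac{1}{y{\left(-28 \right)} + 8080} = \frac{1}{2 \left(-28\right) + 8080} = \frac{1}{-56 + 8080} = \frac{1}{8024}$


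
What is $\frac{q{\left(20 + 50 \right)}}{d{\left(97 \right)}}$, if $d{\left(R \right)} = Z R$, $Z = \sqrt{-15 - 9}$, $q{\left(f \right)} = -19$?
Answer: $\frac{19 i \sqrt{6}}{1164} \approx 0.039983 i$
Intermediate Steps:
$Z = 2 i \sqrt{6}$ ($Z = \sqrt{-24} = 2 i \sqrt{6} \approx 4.899 i$)
$d{\left(R \right)} = 2 i R \sqrt{6}$ ($d{\left(R \right)} = 2 i \sqrt{6} R = 2 i R \sqrt{6}$)
$\frac{q{\left(20 + 50 \right)}}{d{\left(97 \right)}} = - \frac{19}{2 i 97 \sqrt{6}} = - \frac{19}{194 i \sqrt{6}} = - 19 \left(- \frac{i \sqrt{6}}{1164}\right) = \frac{19 i \sqrt{6}}{1164}$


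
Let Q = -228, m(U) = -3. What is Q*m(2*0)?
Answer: 684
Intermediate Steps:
Q*m(2*0) = -228*(-3) = 684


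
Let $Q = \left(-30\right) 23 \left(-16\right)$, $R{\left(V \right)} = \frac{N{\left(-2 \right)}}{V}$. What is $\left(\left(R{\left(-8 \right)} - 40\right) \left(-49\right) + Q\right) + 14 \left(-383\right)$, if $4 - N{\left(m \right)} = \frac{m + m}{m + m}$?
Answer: $\frac{61251}{8} \approx 7656.4$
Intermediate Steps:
$N{\left(m \right)} = 3$ ($N{\left(m \right)} = 4 - \frac{m + m}{m + m} = 4 - \frac{2 m}{2 m} = 4 - 2 m \frac{1}{2 m} = 4 - 1 = 3$)
$R{\left(V \right)} = \frac{3}{V}$
$Q = 11040$ ($Q = \left(-690\right) \left(-16\right) = 11040$)
$\left(\left(R{\left(-8 \right)} - 40\right) \left(-49\right) + Q\right) + 14 \left(-383\right) = \left(\left(\frac{3}{-8} - 40\right) \left(-49\right) + 11040\right) + 14 \left(-383\right) = \left(\left(3 \left(- \frac{1}{8}\right) - 40\right) \left(-49\right) + 11040\right) - 5362 = \left(\left(- \frac{3}{8} - 40\right) \left(-49\right) + 11040\right) - 5362 = \left(\left(- \frac{323}{8}\right) \left(-49\right) + 11040\right) - 5362 = \left(\frac{15827}{8} + 11040\right) - 5362 = \frac{104147}{8} - 5362 = \frac{61251}{8}$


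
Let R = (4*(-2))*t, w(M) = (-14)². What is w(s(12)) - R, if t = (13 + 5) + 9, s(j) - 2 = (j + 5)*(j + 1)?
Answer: 412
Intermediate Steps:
s(j) = 2 + (1 + j)*(5 + j) (s(j) = 2 + (j + 5)*(j + 1) = 2 + (5 + j)*(1 + j) = 2 + (1 + j)*(5 + j))
w(M) = 196
t = 27 (t = 18 + 9 = 27)
R = -216 (R = (4*(-2))*27 = -8*27 = -216)
w(s(12)) - R = 196 - 1*(-216) = 196 + 216 = 412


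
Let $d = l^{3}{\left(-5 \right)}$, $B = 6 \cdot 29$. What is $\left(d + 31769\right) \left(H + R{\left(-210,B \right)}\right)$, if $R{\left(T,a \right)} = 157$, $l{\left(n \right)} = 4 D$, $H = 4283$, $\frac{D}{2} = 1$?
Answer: $143327640$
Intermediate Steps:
$D = 2$ ($D = 2 \cdot 1 = 2$)
$B = 174$
$l{\left(n \right)} = 8$ ($l{\left(n \right)} = 4 \cdot 2 = 8$)
$d = 512$ ($d = 8^{3} = 512$)
$\left(d + 31769\right) \left(H + R{\left(-210,B \right)}\right) = \left(512 + 31769\right) \left(4283 + 157\right) = 32281 \cdot 4440 = 143327640$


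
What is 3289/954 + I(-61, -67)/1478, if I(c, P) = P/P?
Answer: 1215524/352503 ≈ 3.4483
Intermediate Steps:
I(c, P) = 1
3289/954 + I(-61, -67)/1478 = 3289/954 + 1/1478 = 1215524/352503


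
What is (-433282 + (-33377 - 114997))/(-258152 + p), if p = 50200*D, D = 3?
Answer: 72707/13444 ≈ 5.4081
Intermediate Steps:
p = 150600 (p = 50200*3 = 150600)
(-433282 + (-33377 - 114997))/(-258152 + p) = (-433282 + (-33377 - 114997))/(-258152 + 150600) = (-433282 - 148374)/(-107552) = -581656*(-1/107552) = 72707/13444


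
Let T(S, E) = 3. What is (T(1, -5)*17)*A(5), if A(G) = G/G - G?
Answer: -204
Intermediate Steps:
A(G) = 1 - G
(T(1, -5)*17)*A(5) = (3*17)*(1 - 1*5) = 51*(1 - 5) = 51*(-4) = -204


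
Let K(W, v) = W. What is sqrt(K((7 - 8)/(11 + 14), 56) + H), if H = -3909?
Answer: I*sqrt(97726)/5 ≈ 62.522*I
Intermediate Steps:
sqrt(K((7 - 8)/(11 + 14), 56) + H) = sqrt((7 - 8)/(11 + 14) - 3909) = sqrt(-1/25 - 3909) = sqrt(-97726/25) = I*sqrt(97726)/5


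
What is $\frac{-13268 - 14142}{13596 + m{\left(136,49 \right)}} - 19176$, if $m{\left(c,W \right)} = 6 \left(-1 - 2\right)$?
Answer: $- \frac{130199569}{6789} \approx -19178.0$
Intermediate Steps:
$m{\left(c,W \right)} = -18$ ($m{\left(c,W \right)} = 6 \left(-3\right) = -18$)
$\frac{-13268 - 14142}{13596 + m{\left(136,49 \right)}} - 19176 = \frac{-13268 - 14142}{13596 - 18} - 19176 = - \frac{27410}{13578} - 19176 = \left(-27410\right) \frac{1}{13578} - 19176 = - \frac{13705}{6789} - 19176 = - \frac{130199569}{6789}$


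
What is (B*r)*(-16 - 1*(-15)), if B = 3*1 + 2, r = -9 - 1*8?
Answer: 85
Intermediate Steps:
r = -17 (r = -9 - 8 = -17)
B = 5 (B = 3 + 2 = 5)
(B*r)*(-16 - 1*(-15)) = (5*(-17))*(-16 - 1*(-15)) = -85*(-16 + 15) = -85*(-1) = 85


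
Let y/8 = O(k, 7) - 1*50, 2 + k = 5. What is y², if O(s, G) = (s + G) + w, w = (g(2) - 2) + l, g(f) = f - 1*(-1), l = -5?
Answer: 123904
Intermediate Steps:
k = 3 (k = -2 + 5 = 3)
g(f) = 1 + f (g(f) = f + 1 = 1 + f)
w = -4 (w = ((1 + 2) - 2) - 5 = (3 - 2) - 5 = 1 - 5 = -4)
O(s, G) = -4 + G + s (O(s, G) = (s + G) - 4 = (G + s) - 4 = -4 + G + s)
y = -352 (y = 8*((-4 + 7 + 3) - 1*50) = 8*(6 - 50) = 8*(-44) = -352)
y² = (-352)² = 123904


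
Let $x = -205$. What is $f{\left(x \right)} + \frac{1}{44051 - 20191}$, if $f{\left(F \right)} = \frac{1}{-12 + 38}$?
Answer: $\frac{11943}{310180} \approx 0.038503$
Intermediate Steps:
$f{\left(F \right)} = \frac{1}{26}$
$f{\left(x \right)} + \frac{1}{44051 - 20191} = \frac{1}{26} + \frac{1}{44051 - 20191} = \frac{1}{26} + \frac{1}{23860} = \frac{11943}{310180}$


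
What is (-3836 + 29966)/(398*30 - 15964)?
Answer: -13065/2012 ≈ -6.4935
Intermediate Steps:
(-3836 + 29966)/(398*30 - 15964) = 26130/(11940 - 15964) = 26130/(-4024) = 26130*(-1/4024) = -13065/2012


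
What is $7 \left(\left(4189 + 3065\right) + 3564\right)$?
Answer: $75726$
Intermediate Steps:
$7 \left(\left(4189 + 3065\right) + 3564\right) = 7 \left(7254 + 3564\right) = 7 \cdot 10818 = 75726$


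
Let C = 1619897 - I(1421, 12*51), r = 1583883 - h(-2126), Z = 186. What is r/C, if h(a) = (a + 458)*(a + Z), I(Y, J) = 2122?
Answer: -1652037/1617775 ≈ -1.0212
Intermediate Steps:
h(a) = (186 + a)*(458 + a) (h(a) = (a + 458)*(a + 186) = (458 + a)*(186 + a) = (186 + a)*(458 + a))
r = -1652037 (r = 1583883 - (85188 + (-2126)² + 644*(-2126)) = 1583883 - (85188 + 4519876 - 1369144) = 1583883 - 1*3235920 = 1583883 - 3235920 = -1652037)
C = 1617775 (C = 1619897 - 1*2122 = 1619897 - 2122 = 1617775)
r/C = -1652037/1617775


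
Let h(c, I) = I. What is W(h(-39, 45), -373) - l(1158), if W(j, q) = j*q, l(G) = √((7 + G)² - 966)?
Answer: -16785 - √1356259 ≈ -17950.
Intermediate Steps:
l(G) = √(-966 + (7 + G)²)
W(h(-39, 45), -373) - l(1158) = 45*(-373) - √(-966 + (7 + 1158)²) = -16785 - √(-966 + 1165²) = -16785 - √(-966 + 1357225) = -16785 - √1356259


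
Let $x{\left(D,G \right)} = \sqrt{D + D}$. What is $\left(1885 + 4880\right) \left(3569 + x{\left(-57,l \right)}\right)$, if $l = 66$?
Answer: $24144285 + 6765 i \sqrt{114} \approx 2.4144 \cdot 10^{7} + 72230.0 i$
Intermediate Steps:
$x{\left(D,G \right)} = \sqrt{2} \sqrt{D}$ ($x{\left(D,G \right)} = \sqrt{2 D} = \sqrt{2} \sqrt{D}$)
$\left(1885 + 4880\right) \left(3569 + x{\left(-57,l \right)}\right) = \left(1885 + 4880\right) \left(3569 + \sqrt{2} \sqrt{-57}\right) = 6765 \left(3569 + \sqrt{2} i \sqrt{57}\right) = 6765 \left(3569 + i \sqrt{114}\right) = 24144285 + 6765 i \sqrt{114}$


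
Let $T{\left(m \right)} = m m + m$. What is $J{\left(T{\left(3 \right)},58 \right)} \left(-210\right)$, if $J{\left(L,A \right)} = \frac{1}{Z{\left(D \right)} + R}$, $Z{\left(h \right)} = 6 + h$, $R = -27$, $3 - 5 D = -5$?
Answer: $\frac{1050}{97} \approx 10.825$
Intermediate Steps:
$D = \frac{8}{5}$ ($D = \frac{3}{5} - -1 = \frac{3}{5} + 1 = \frac{8}{5} \approx 1.6$)
$T{\left(m \right)} = m + m^{2}$ ($T{\left(m \right)} = m^{2} + m = m + m^{2}$)
$J{\left(L,A \right)} = - \frac{5}{97}$ ($J{\left(L,A \right)} = \frac{1}{\left(6 + \frac{8}{5}\right) - 27} = \frac{1}{\frac{38}{5} - 27} = \frac{1}{- \frac{97}{5}} = - \frac{5}{97}$)
$J{\left(T{\left(3 \right)},58 \right)} \left(-210\right) = \left(- \frac{5}{97}\right) \left(-210\right) = \frac{1050}{97}$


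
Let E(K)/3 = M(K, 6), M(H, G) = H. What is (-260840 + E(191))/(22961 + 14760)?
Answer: -260267/37721 ≈ -6.8998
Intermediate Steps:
E(K) = 3*K
(-260840 + E(191))/(22961 + 14760) = (-260840 + 3*191)/(22961 + 14760) = (-260840 + 573)/37721 = -260267*1/37721 = -260267/37721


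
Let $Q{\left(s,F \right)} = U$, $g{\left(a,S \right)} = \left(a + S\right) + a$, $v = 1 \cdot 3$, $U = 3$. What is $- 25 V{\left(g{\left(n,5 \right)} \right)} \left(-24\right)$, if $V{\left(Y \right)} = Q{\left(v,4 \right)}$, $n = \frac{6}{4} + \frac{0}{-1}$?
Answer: $1800$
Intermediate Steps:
$v = 3$
$n = \frac{3}{2}$ ($n = 6 \cdot \frac{1}{4} + 0 \left(-1\right) = \frac{3}{2} + 0 = \frac{3}{2} \approx 1.5$)
$g{\left(a,S \right)} = S + 2 a$ ($g{\left(a,S \right)} = \left(S + a\right) + a = S + 2 a$)
$Q{\left(s,F \right)} = 3$
$V{\left(Y \right)} = 3$
$- 25 V{\left(g{\left(n,5 \right)} \right)} \left(-24\right) = \left(-25\right) 3 \left(-24\right) = \left(-75\right) \left(-24\right) = 1800$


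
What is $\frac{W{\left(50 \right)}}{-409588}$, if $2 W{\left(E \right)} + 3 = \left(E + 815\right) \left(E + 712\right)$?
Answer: $- \frac{659127}{819176} \approx -0.80462$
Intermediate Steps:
$W{\left(E \right)} = - \frac{3}{2} + \frac{\left(712 + E\right) \left(815 + E\right)}{2}$ ($W{\left(E \right)} = - \frac{3}{2} + \frac{\left(E + 815\right) \left(E + 712\right)}{2} = - \frac{3}{2} + \frac{\left(815 + E\right) \left(712 + E\right)}{2} = - \frac{3}{2} + \frac{\left(712 + E\right) \left(815 + E\right)}{2}$)
$\frac{W{\left(50 \right)}}{-409588} = \frac{\frac{580277}{2} + \frac{50^{2}}{2} + \frac{1527}{2} \cdot 50}{-409588} = \left(\frac{580277}{2} + \frac{1}{2} \cdot 2500 + 38175\right) \left(- \frac{1}{409588}\right) = \left(\frac{580277}{2} + 1250 + 38175\right) \left(- \frac{1}{409588}\right) = \frac{659127}{2} \left(- \frac{1}{409588}\right) = - \frac{659127}{819176}$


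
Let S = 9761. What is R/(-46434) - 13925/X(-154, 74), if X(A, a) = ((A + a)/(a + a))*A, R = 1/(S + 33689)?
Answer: -4724981635889/28245802200 ≈ -167.28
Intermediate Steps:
R = 1/43450 (R = 1/(9761 + 33689) = 1/43450 ≈ 2.3015e-5)
X(A, a) = A*(A + a)/(2*a) (X(A, a) = ((A + a)/((2*a)))*A = ((A + a)*(1/(2*a)))*A = ((A + a)/(2*a))*A = A*(A + a)/(2*a))
R/(-46434) - 13925/X(-154, 74) = (1/43450)/(-46434) - 13925*(-74/(77*(-154 + 74))) = (1/43450)*(-1/46434) - 13925/((1/2)*(-154)*(1/74)*(-80)) = -1/2017557300 - 13925/3080/37 = -1/2017557300 - 13925*37/3080 = -1/2017557300 - 103045/616 = -4724981635889/28245802200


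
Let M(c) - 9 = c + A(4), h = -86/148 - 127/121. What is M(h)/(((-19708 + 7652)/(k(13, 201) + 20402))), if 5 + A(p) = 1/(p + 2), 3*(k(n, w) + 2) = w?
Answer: -697126487/161924136 ≈ -4.3053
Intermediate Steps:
k(n, w) = -2 + w/3
A(p) = -5 + 1/(2 + p) (A(p) = -5 + 1/(p + 2) = -5 + 1/(2 + p))
h = -14601/8954 (h = -86*1/148 - 127*1/121 = -43/74 - 127/121 = -14601/8954 ≈ -1.6307)
M(c) = 25/6 + c (M(c) = 9 + (c + (-9 - 5*4)/(2 + 4)) = 9 + (c + (-9 - 20)/6) = 9 + (c + (⅙)*(-29)) = 9 + (c - 29/6) = 9 + (-29/6 + c) = 25/6 + c)
M(h)/(((-19708 + 7652)/(k(13, 201) + 20402))) = (25/6 - 14601/8954)/(((-19708 + 7652)/((-2 + (⅓)*201) + 20402))) = 34061/(13431*((-12056/((-2 + 67) + 20402)))) = 34061/(13431*((-12056/(65 + 20402)))) = 34061/(13431*((-12056/20467))) = 34061/(13431*((-12056*1/20467))) = 34061/(13431*(-12056/20467)) = (34061/13431)*(-20467/12056) = -697126487/161924136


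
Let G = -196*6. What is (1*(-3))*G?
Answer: 3528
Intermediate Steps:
G = -1176 (G = -7*168 = -1176)
(1*(-3))*G = (1*(-3))*(-1176) = -3*(-1176) = 3528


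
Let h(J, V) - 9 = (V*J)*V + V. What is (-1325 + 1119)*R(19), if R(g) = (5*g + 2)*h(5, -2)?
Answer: -539514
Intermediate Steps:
h(J, V) = 9 + V + J*V² (h(J, V) = 9 + ((V*J)*V + V) = 9 + ((J*V)*V + V) = 9 + (J*V² + V) = 9 + (V + J*V²) = 9 + V + J*V²)
R(g) = 54 + 135*g (R(g) = (5*g + 2)*(9 - 2 + 5*(-2)²) = (2 + 5*g)*(9 - 2 + 5*4) = (2 + 5*g)*(9 - 2 + 20) = (2 + 5*g)*27 = 54 + 135*g)
(-1325 + 1119)*R(19) = (-1325 + 1119)*(54 + 135*19) = -206*(54 + 2565) = -206*2619 = -539514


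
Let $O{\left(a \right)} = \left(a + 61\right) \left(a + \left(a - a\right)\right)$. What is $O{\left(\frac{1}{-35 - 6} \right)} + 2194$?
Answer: $\frac{3685614}{1681} \approx 2192.5$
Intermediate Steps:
$O{\left(a \right)} = a \left(61 + a\right)$ ($O{\left(a \right)} = \left(61 + a\right) \left(a + 0\right) = \left(61 + a\right) a = a \left(61 + a\right)$)
$O{\left(\frac{1}{-35 - 6} \right)} + 2194 = \frac{61 + \frac{1}{-35 - 6}}{-35 - 6} + 2194 = \frac{61 + \frac{1}{-41}}{-41} + 2194 = - \frac{61 - \frac{1}{41}}{41} + 2194 = \left(- \frac{1}{41}\right) \frac{2500}{41} + 2194 = - \frac{2500}{1681} + 2194 = \frac{3685614}{1681}$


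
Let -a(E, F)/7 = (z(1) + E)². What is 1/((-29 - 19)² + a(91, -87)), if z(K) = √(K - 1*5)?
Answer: -55635/3101745529 + 2548*I/3101745529 ≈ -1.7937e-5 + 8.2147e-7*I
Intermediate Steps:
z(K) = √(-5 + K) (z(K) = √(K - 5) = √(-5 + K))
a(E, F) = -7*(E + 2*I)² (a(E, F) = -7*(√(-5 + 1) + E)² = -7*(√(-4) + E)² = -7*(2*I + E)² = -7*(E + 2*I)²)
1/((-29 - 19)² + a(91, -87)) = 1/((-29 - 19)² - 7*(91 + 2*I)²) = 1/((-48)² - 7*(91 + 2*I)²) = 1/(2304 - 7*(91 + 2*I)²)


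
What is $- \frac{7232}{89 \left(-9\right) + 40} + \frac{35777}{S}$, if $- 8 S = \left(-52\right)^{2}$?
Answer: $- \frac{24781881}{257218} \approx -96.346$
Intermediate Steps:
$S = -338$ ($S = - \frac{\left(-52\right)^{2}}{8} = \left(- \frac{1}{8}\right) 2704 = -338$)
$- \frac{7232}{89 \left(-9\right) + 40} + \frac{35777}{S} = - \frac{7232}{89 \left(-9\right) + 40} + \frac{35777}{-338} = - \frac{7232}{-801 + 40} + 35777 \left(- \frac{1}{338}\right) = - \frac{7232}{-761} - \frac{35777}{338} = \left(-7232\right) \left(- \frac{1}{761}\right) - \frac{35777}{338} = \frac{7232}{761} - \frac{35777}{338} = - \frac{24781881}{257218}$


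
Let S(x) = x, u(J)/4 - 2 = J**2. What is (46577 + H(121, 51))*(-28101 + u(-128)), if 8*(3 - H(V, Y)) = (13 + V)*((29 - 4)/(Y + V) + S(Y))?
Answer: 1177868451963/688 ≈ 1.7120e+9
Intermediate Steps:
u(J) = 8 + 4*J**2
H(V, Y) = 3 - (13 + V)*(Y + 25/(V + Y))/8 (H(V, Y) = 3 - (13 + V)*((29 - 4)/(Y + V) + Y)/8 = 3 - (13 + V)*(25/(V + Y) + Y)/8 = 3 - (13 + V)*(Y + 25/(V + Y))/8)
(46577 + H(121, 51))*(-28101 + u(-128)) = (46577 + (-325 - 1*121 - 13*51**2 + 24*51 - 1*121*51**2 - 1*51*121**2 - 13*121*51)/(8*(121 + 51)))*(-28101 + (8 + 4*(-128)**2)) = (46577 + (1/8)*(-325 - 121 - 13*2601 + 1224 - 1*121*2601 - 1*51*14641 - 80223)/172)*(-28101 + (8 + 4*16384)) = (46577 + (1/8)*(1/172)*(-325 - 121 - 33813 + 1224 - 314721 - 746691 - 80223))*(-28101 + (8 + 65536)) = (46577 + (1/8)*(1/172)*(-1174670))*(-28101 + 65544) = (46577 - 587335/688)*37443 = (31457641/688)*37443 = 1177868451963/688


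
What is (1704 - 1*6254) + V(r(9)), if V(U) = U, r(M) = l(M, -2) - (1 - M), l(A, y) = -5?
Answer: -4547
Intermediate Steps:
r(M) = -6 + M (r(M) = -5 - (1 - M) = -5 + (-1 + M) = -6 + M)
(1704 - 1*6254) + V(r(9)) = (1704 - 1*6254) + (-6 + 9) = (1704 - 6254) + 3 = -4550 + 3 = -4547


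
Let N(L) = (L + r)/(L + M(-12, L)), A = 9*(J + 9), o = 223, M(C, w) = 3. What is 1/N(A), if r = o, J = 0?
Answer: 21/76 ≈ 0.27632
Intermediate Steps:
r = 223
A = 81 (A = 9*(0 + 9) = 9*9 = 81)
N(L) = (223 + L)/(3 + L) (N(L) = (L + 223)/(L + 3) = (223 + L)/(3 + L))
1/N(A) = 1/((223 + 81)/(3 + 81)) = 1/(304/84) = 1/((1/84)*304) = 1/(76/21) = 21/76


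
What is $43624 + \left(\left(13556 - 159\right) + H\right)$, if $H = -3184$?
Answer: $53837$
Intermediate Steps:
$43624 + \left(\left(13556 - 159\right) + H\right) = 43624 + \left(\left(13556 - 159\right) - 3184\right) = 43624 + \left(13397 - 3184\right) = 43624 + 10213 = 53837$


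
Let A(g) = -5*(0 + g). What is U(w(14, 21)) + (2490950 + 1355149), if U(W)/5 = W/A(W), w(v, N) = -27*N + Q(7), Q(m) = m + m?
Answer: 3846098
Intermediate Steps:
Q(m) = 2*m
A(g) = -5*g
w(v, N) = 14 - 27*N (w(v, N) = -27*N + 2*7 = -27*N + 14 = 14 - 27*N)
U(W) = -1 (U(W) = 5*(W/((-5*W))) = 5*(W*(-1/(5*W))) = 5*(-⅕) = -1)
U(w(14, 21)) + (2490950 + 1355149) = -1 + (2490950 + 1355149) = -1 + 3846099 = 3846098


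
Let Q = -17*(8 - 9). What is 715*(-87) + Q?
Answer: -62188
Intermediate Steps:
Q = 17 (Q = -17*(-1) = 17)
715*(-87) + Q = 715*(-87) + 17 = -62205 + 17 = -62188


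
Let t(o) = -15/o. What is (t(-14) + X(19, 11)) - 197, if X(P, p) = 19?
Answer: -2477/14 ≈ -176.93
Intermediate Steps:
(t(-14) + X(19, 11)) - 197 = (-15/(-14) + 19) - 197 = (-15*(-1/14) + 19) - 197 = (15/14 + 19) - 197 = 281/14 - 197 = -2477/14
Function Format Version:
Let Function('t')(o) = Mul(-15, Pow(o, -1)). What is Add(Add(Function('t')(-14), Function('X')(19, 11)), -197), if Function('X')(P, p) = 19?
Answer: Rational(-2477, 14) ≈ -176.93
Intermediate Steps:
Add(Add(Function('t')(-14), Function('X')(19, 11)), -197) = Add(Add(Mul(-15, Pow(-14, -1)), 19), -197) = Add(Add(Mul(-15, Rational(-1, 14)), 19), -197) = Add(Add(Rational(15, 14), 19), -197) = Add(Rational(281, 14), -197) = Rational(-2477, 14)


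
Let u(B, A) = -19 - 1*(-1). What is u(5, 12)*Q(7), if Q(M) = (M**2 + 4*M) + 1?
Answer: -1404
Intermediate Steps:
Q(M) = 1 + M**2 + 4*M
u(B, A) = -18 (u(B, A) = -19 + 1 = -18)
u(5, 12)*Q(7) = -18*(1 + 7**2 + 4*7) = -18*(1 + 49 + 28) = -18*78 = -1404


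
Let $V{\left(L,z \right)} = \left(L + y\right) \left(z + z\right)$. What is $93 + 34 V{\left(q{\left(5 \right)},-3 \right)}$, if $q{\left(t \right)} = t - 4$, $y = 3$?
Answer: $-723$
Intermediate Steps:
$q{\left(t \right)} = -4 + t$
$V{\left(L,z \right)} = 2 z \left(3 + L\right)$ ($V{\left(L,z \right)} = \left(L + 3\right) \left(z + z\right) = \left(3 + L\right) 2 z = 2 z \left(3 + L\right)$)
$93 + 34 V{\left(q{\left(5 \right)},-3 \right)} = 93 + 34 \cdot 2 \left(-3\right) \left(3 + \left(-4 + 5\right)\right) = 93 + 34 \cdot 2 \left(-3\right) \left(3 + 1\right) = 93 + 34 \cdot 2 \left(-3\right) 4 = 93 + 34 \left(-24\right) = 93 - 816 = -723$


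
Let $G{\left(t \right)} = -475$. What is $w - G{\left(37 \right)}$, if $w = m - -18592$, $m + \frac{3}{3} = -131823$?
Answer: $-112757$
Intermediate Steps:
$m = -131824$ ($m = -1 - 131823 = -131824$)
$w = -113232$ ($w = -131824 - -18592 = -131824 + 18592 = -113232$)
$w - G{\left(37 \right)} = -113232 - -475 = -113232 + 475 = -112757$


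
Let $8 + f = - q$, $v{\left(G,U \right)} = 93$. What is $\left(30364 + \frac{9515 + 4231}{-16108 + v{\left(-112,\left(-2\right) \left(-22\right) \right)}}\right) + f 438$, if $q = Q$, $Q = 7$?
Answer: $\frac{381047164}{16015} \approx 23793.0$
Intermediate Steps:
$q = 7$
$f = -15$ ($f = -8 - 7 = -15$)
$\left(30364 + \frac{9515 + 4231}{-16108 + v{\left(-112,\left(-2\right) \left(-22\right) \right)}}\right) + f 438 = \left(30364 + \frac{9515 + 4231}{-16108 + 93}\right) - 6570 = \left(30364 + \frac{13746}{-16015}\right) - 6570 = \left(30364 + 13746 \left(- \frac{1}{16015}\right)\right) - 6570 = \left(30364 - \frac{13746}{16015}\right) - 6570 = \frac{486265714}{16015} - 6570 = \frac{381047164}{16015}$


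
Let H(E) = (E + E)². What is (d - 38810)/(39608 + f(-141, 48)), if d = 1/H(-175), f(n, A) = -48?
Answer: -4754224999/4846100000 ≈ -0.98104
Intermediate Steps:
H(E) = 4*E² (H(E) = (2*E)² = 4*E²)
d = 1/122500 (d = 1/(4*(-175)²) = 1/(4*30625) = 1/122500 ≈ 8.1633e-6)
(d - 38810)/(39608 + f(-141, 48)) = (1/122500 - 38810)/(39608 - 48) = -4754224999/122500/39560 = -4754224999/122500*1/39560 = -4754224999/4846100000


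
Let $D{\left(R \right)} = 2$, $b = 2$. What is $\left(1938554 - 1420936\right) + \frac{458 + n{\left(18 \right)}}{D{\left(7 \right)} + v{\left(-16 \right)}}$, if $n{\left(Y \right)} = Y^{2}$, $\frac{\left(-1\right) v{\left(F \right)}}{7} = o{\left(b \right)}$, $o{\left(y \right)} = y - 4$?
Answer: $\frac{4141335}{8} \approx 5.1767 \cdot 10^{5}$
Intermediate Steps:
$o{\left(y \right)} = -4 + y$ ($o{\left(y \right)} = y - 4 = -4 + y$)
$v{\left(F \right)} = 14$ ($v{\left(F \right)} = - 7 \left(-4 + 2\right) = \left(-7\right) \left(-2\right) = 14$)
$\left(1938554 - 1420936\right) + \frac{458 + n{\left(18 \right)}}{D{\left(7 \right)} + v{\left(-16 \right)}} = \left(1938554 - 1420936\right) + \frac{458 + 18^{2}}{2 + 14} = 517618 + \frac{458 + 324}{16} = 517618 + \frac{1}{16} \cdot 782 = 517618 + \frac{391}{8} = \frac{4141335}{8}$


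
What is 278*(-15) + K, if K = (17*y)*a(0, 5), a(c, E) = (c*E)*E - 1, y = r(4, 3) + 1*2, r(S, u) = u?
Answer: -4255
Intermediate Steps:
y = 5 (y = 3 + 1*2 = 3 + 2 = 5)
a(c, E) = -1 + c*E**2 (a(c, E) = (E*c)*E - 1 = c*E**2 - 1 = -1 + c*E**2)
K = -85 (K = (17*5)*(-1 + 0*5**2) = 85*(-1 + 0*25) = 85*(-1 + 0) = 85*(-1) = -85)
278*(-15) + K = 278*(-15) - 85 = -4170 - 85 = -4255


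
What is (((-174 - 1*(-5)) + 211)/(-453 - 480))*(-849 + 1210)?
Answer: -5054/311 ≈ -16.251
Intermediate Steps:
(((-174 - 1*(-5)) + 211)/(-453 - 480))*(-849 + 1210) = (((-174 + 5) + 211)/(-933))*361 = ((-169 + 211)*(-1/933))*361 = (42*(-1/933))*361 = -14/311*361 = -5054/311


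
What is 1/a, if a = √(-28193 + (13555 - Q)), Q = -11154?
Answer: -I*√871/1742 ≈ -0.016942*I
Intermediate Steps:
a = 2*I*√871 (a = √(-28193 + (13555 - 1*(-11154))) = √(-28193 + (13555 + 11154)) = √(-28193 + 24709) = √(-3484) = 2*I*√871 ≈ 59.025*I)
1/a = 1/(2*I*√871) = -I*√871/1742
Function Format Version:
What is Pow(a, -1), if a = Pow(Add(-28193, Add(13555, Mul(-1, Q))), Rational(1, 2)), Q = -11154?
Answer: Mul(Rational(-1, 1742), I, Pow(871, Rational(1, 2))) ≈ Mul(-0.016942, I)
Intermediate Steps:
a = Mul(2, I, Pow(871, Rational(1, 2))) (a = Pow(Add(-28193, Add(13555, Mul(-1, -11154))), Rational(1, 2)) = Pow(Add(-28193, Add(13555, 11154)), Rational(1, 2)) = Pow(Add(-28193, 24709), Rational(1, 2)) = Pow(-3484, Rational(1, 2)) = Mul(2, I, Pow(871, Rational(1, 2))) ≈ Mul(59.025, I))
Pow(a, -1) = Pow(Mul(2, I, Pow(871, Rational(1, 2))), -1) = Mul(Rational(-1, 1742), I, Pow(871, Rational(1, 2)))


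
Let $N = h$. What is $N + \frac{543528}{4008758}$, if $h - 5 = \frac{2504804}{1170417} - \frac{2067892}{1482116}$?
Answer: $\frac{5111558123919624712}{869245937182356747} \approx 5.8804$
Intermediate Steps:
$h = \frac{2491395736540}{433673440593}$ ($h = 5 + \left(\frac{2504804}{1170417} - \frac{2067892}{1482116}\right) = 5 + \left(2504804 \cdot \frac{1}{1170417} - \frac{516973}{370529}\right) = 5 + \left(\frac{2504804}{1170417} - \frac{516973}{370529}\right) = 5 + \frac{323028533575}{433673440593} = \frac{2491395736540}{433673440593} \approx 5.7449$)
$N = \frac{2491395736540}{433673440593} \approx 5.7449$
$N + \frac{543528}{4008758} = \frac{2491395736540}{433673440593} + \frac{543528}{4008758} = \frac{2491395736540}{433673440593} + 543528 \cdot \frac{1}{4008758} = \frac{2491395736540}{433673440593} + \frac{271764}{2004379} = \frac{5111558123919624712}{869245937182356747}$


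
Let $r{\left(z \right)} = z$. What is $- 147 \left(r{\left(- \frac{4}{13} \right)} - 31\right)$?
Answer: $\frac{59829}{13} \approx 4602.2$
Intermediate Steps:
$- 147 \left(r{\left(- \frac{4}{13} \right)} - 31\right) = - 147 \left(- \frac{4}{13} - 31\right) = \left(-147\right) \left(- \frac{407}{13}\right) = \frac{59829}{13}$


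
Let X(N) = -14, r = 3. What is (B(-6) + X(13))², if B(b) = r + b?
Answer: 289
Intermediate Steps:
B(b) = 3 + b
(B(-6) + X(13))² = ((3 - 6) - 14)² = (-3 - 14)² = (-17)² = 289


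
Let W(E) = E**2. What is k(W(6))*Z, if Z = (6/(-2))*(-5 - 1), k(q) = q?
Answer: 648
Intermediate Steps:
Z = 18 (Z = (6*(-1/2))*(-6) = -3*(-6) = 18)
k(W(6))*Z = 6**2*18 = 36*18 = 648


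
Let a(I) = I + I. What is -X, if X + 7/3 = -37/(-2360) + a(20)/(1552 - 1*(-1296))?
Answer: 1451551/630120 ≈ 2.3036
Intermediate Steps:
a(I) = 2*I
X = -1451551/630120 (X = -7/3 + (-37/(-2360) + (2*20)/(1552 - 1*(-1296))) = -7/3 + (-37*(-1/2360) + 40/(1552 + 1296)) = -7/3 + (37/2360 + 40/2848) = -7/3 + (37/2360 + 40*(1/2848)) = -7/3 + (37/2360 + 5/356) = -7/3 + 6243/210040 = -1451551/630120 ≈ -2.3036)
-X = -1*(-1451551/630120) = 1451551/630120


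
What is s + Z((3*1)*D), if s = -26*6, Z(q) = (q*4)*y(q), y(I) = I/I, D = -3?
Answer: -192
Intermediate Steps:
y(I) = 1
Z(q) = 4*q (Z(q) = (q*4)*1 = (4*q)*1 = 4*q)
s = -156
s + Z((3*1)*D) = -156 + 4*((3*1)*(-3)) = -156 + 4*(3*(-3)) = -156 + 4*(-9) = -156 - 36 = -192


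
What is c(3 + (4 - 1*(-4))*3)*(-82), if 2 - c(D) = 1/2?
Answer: -123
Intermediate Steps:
c(D) = 3/2 (c(D) = 2 - 1/2 = 2 - 1*½ = 2 - ½ = 3/2)
c(3 + (4 - 1*(-4))*3)*(-82) = (3/2)*(-82) = -123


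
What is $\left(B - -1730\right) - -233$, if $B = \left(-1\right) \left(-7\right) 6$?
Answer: $2005$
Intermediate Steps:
$B = 42$ ($B = 7 \cdot 6 = 42$)
$\left(B - -1730\right) - -233 = \left(42 - -1730\right) - -233 = \left(42 + 1730\right) + 233 = 1772 + 233 = 2005$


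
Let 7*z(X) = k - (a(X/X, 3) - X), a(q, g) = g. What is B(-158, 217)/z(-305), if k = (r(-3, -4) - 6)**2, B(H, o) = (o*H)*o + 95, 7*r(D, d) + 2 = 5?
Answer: 2551908681/13571 ≈ 1.8804e+5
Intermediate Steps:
r(D, d) = 3/7 (r(D, d) = -2/7 + (1/7)*5 = -2/7 + 5/7 = 3/7)
B(H, o) = 95 + H*o**2 (B(H, o) = (H*o)*o + 95 = H*o**2 + 95 = 95 + H*o**2)
k = 1521/49 (k = (3/7 - 6)**2 = (-39/7)**2 = 1521/49 ≈ 31.041)
z(X) = 1374/343 + X/7 (z(X) = (1521/49 - (3 - X))/7 = (1521/49 + (-3 + X))/7 = (1374/49 + X)/7 = 1374/343 + X/7)
B(-158, 217)/z(-305) = (95 - 158*217**2)/(1374/343 + (1/7)*(-305)) = (95 - 158*47089)/(1374/343 - 305/7) = (95 - 7440062)/(-13571/343) = -7439967*(-343/13571) = 2551908681/13571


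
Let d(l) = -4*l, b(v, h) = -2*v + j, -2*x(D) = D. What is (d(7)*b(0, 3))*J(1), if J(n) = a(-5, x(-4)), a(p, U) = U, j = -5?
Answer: 280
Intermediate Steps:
x(D) = -D/2
J(n) = 2 (J(n) = -½*(-4) = 2)
b(v, h) = -5 - 2*v (b(v, h) = -2*v - 5 = -5 - 2*v)
(d(7)*b(0, 3))*J(1) = ((-4*7)*(-5 - 2*0))*2 = -28*(-5 + 0)*2 = -28*(-5)*2 = 140*2 = 280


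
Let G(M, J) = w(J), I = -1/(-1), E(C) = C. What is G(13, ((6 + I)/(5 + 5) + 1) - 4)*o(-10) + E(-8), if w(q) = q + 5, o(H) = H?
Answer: -35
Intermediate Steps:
I = 1 (I = -1*(-1) = 1)
w(q) = 5 + q
G(M, J) = 5 + J
G(13, ((6 + I)/(5 + 5) + 1) - 4)*o(-10) + E(-8) = (5 + (((6 + 1)/(5 + 5) + 1) - 4))*(-10) - 8 = (5 + ((7/10 + 1) - 4))*(-10) - 8 = (5 + (17/10 - 4))*(-10) - 8 = (5 - 23/10)*(-10) - 8 = (27/10)*(-10) - 8 = -27 - 8 = -35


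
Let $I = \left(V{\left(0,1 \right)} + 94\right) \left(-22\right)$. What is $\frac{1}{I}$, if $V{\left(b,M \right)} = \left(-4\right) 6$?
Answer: $- \frac{1}{1540} \approx -0.00064935$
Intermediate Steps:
$V{\left(b,M \right)} = -24$
$I = -1540$ ($I = \left(-24 + 94\right) \left(-22\right) = 70 \left(-22\right) = -1540$)
$\frac{1}{I} = \frac{1}{-1540} = - \frac{1}{1540}$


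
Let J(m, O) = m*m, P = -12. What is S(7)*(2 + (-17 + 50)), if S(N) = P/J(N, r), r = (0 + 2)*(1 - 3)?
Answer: -60/7 ≈ -8.5714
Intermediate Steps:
r = -4 (r = 2*(-2) = -4)
J(m, O) = m²
S(N) = -12/N²
S(7)*(2 + (-17 + 50)) = (-12/7²)*(2 + (-17 + 50)) = (-12*1/49)*(2 + 33) = -12/49*35 = -60/7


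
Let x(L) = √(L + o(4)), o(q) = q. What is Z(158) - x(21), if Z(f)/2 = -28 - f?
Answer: -377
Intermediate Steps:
Z(f) = -56 - 2*f (Z(f) = 2*(-28 - f) = -56 - 2*f)
x(L) = √(4 + L) (x(L) = √(L + 4) = √(4 + L))
Z(158) - x(21) = (-56 - 2*158) - √(4 + 21) = (-56 - 316) - √25 = -372 - 1*5 = -372 - 5 = -377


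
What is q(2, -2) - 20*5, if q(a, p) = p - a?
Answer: -104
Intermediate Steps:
q(2, -2) - 20*5 = (-2 - 1*2) - 20*5 = (-2 - 2) - 100 = -4 - 100 = -104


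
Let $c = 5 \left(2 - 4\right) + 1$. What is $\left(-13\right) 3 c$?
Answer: $351$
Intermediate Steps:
$c = -9$ ($c = 5 \left(-2\right) + 1 = -10 + 1 = -9$)
$\left(-13\right) 3 c = \left(-13\right) 3 \left(-9\right) = \left(-39\right) \left(-9\right) = 351$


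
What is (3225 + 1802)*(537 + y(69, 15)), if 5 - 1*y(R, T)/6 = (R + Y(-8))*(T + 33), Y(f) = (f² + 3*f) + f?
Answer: -143375067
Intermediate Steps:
Y(f) = f² + 4*f
y(R, T) = 30 - 6*(32 + R)*(33 + T) (y(R, T) = 30 - 6*(R - 8*(4 - 8))*(T + 33) = 30 - 6*(R - 8*(-4))*(33 + T) = 30 - 6*(R + 32)*(33 + T) = 30 - 6*(32 + R)*(33 + T))
(3225 + 1802)*(537 + y(69, 15)) = (3225 + 1802)*(537 + (-6306 - 198*69 - 192*15 - 6*69*15)) = 5027*(537 + (-6306 - 13662 - 2880 - 6210)) = 5027*(537 - 29058) = 5027*(-28521) = -143375067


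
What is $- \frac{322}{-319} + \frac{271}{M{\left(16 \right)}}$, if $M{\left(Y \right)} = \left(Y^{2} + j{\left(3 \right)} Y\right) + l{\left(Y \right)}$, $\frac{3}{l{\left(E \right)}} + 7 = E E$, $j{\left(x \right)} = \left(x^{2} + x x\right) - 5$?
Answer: $\frac{19576453}{12285647} \approx 1.5934$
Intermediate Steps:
$j{\left(x \right)} = -5 + 2 x^{2}$ ($j{\left(x \right)} = \left(x^{2} + x^{2}\right) - 5 = 2 x^{2} - 5 = -5 + 2 x^{2}$)
$l{\left(E \right)} = \frac{3}{-7 + E^{2}}$ ($l{\left(E \right)} = \frac{3}{-7 + E E} = \frac{3}{-7 + E^{2}}$)
$M{\left(Y \right)} = Y^{2} + \frac{3}{-7 + Y^{2}} + 13 Y$ ($M{\left(Y \right)} = \left(Y^{2} + \left(-5 + 2 \cdot 3^{2}\right) Y\right) + \frac{3}{-7 + Y^{2}} = \left(Y^{2} + \left(-5 + 2 \cdot 9\right) Y\right) + \frac{3}{-7 + Y^{2}} = \left(Y^{2} + \left(-5 + 18\right) Y\right) + \frac{3}{-7 + Y^{2}} = \left(Y^{2} + 13 Y\right) + \frac{3}{-7 + Y^{2}} = Y^{2} + \frac{3}{-7 + Y^{2}} + 13 Y$)
$- \frac{322}{-319} + \frac{271}{M{\left(16 \right)}} = - \frac{322}{-319} + \frac{271}{\frac{1}{-7 + 16^{2}} \left(3 + 16 \left(-7 + 16^{2}\right) \left(13 + 16\right)\right)} = \left(-322\right) \left(- \frac{1}{319}\right) + \frac{271}{\frac{1}{-7 + 256} \left(3 + 16 \left(-7 + 256\right) 29\right)} = \frac{322}{319} + \frac{271}{\frac{1}{249} \left(3 + 16 \cdot 249 \cdot 29\right)} = \frac{322}{319} + \frac{271}{\frac{1}{249} \left(3 + 115536\right)} = \frac{322}{319} + \frac{271}{\frac{1}{249} \cdot 115539} = \frac{322}{319} + \frac{271}{\frac{38513}{83}} = \frac{322}{319} + 271 \cdot \frac{83}{38513} = \frac{322}{319} + \frac{22493}{38513} = \frac{19576453}{12285647}$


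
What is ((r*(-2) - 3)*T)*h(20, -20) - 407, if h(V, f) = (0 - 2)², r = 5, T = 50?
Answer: -3007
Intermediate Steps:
h(V, f) = 4 (h(V, f) = (-2)² = 4)
((r*(-2) - 3)*T)*h(20, -20) - 407 = ((5*(-2) - 3)*50)*4 - 407 = ((-10 - 3)*50)*4 - 407 = -13*50*4 - 407 = -650*4 - 407 = -2600 - 407 = -3007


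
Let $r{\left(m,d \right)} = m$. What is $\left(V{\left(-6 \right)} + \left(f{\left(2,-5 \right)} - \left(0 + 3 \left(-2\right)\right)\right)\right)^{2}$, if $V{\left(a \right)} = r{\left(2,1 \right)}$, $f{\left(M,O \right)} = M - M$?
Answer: $64$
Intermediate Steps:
$f{\left(M,O \right)} = 0$
$V{\left(a \right)} = 2$
$\left(V{\left(-6 \right)} + \left(f{\left(2,-5 \right)} - \left(0 + 3 \left(-2\right)\right)\right)\right)^{2} = \left(2 - \left(0 + 3 \left(-2\right)\right)\right)^{2} = \left(2 + \left(0 - \left(0 - 6\right)\right)\right)^{2} = \left(2 + \left(0 - -6\right)\right)^{2} = \left(2 + \left(0 + 6\right)\right)^{2} = \left(2 + 6\right)^{2} = 8^{2} = 64$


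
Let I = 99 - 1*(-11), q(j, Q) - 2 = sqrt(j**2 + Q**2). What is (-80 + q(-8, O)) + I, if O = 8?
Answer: 32 + 8*sqrt(2) ≈ 43.314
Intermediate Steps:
q(j, Q) = 2 + sqrt(Q**2 + j**2) (q(j, Q) = 2 + sqrt(j**2 + Q**2) = 2 + sqrt(Q**2 + j**2))
I = 110 (I = 99 + 11 = 110)
(-80 + q(-8, O)) + I = (-80 + (2 + sqrt(8**2 + (-8)**2))) + 110 = (-80 + (2 + sqrt(64 + 64))) + 110 = (-80 + (2 + sqrt(128))) + 110 = (-80 + (2 + 8*sqrt(2))) + 110 = (-78 + 8*sqrt(2)) + 110 = 32 + 8*sqrt(2)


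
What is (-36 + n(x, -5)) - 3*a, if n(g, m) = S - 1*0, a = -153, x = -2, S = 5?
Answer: 428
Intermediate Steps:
n(g, m) = 5 (n(g, m) = 5 - 1*0 = 5 + 0 = 5)
(-36 + n(x, -5)) - 3*a = (-36 + 5) - 3*(-153) = -31 + 459 = 428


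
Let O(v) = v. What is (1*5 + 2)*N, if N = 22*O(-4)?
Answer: -616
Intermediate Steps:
N = -88 (N = 22*(-4) = -88)
(1*5 + 2)*N = (1*5 + 2)*(-88) = (5 + 2)*(-88) = 7*(-88) = -616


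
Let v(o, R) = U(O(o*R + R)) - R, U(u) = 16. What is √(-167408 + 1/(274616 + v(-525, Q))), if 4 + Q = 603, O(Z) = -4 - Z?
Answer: I*√12571350596305279/274033 ≈ 409.16*I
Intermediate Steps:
Q = 599 (Q = -4 + 603 = 599)
v(o, R) = 16 - R
√(-167408 + 1/(274616 + v(-525, Q))) = √(-167408 + 1/(274616 + (16 - 1*599))) = √(-167408 + 1/(274616 + (16 - 599))) = √(-167408 + 1/(274616 - 583)) = √(-167408 + 1/274033) = √(-45875316463/274033) = I*√12571350596305279/274033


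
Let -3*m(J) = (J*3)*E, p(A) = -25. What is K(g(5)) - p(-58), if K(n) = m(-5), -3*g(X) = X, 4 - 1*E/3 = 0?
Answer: 85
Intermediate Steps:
E = 12 (E = 12 - 3*0 = 12 + 0 = 12)
g(X) = -X/3
m(J) = -12*J (m(J) = -J*3*12/3 = -3*J*12/3 = -12*J)
K(n) = 60 (K(n) = -12*(-5) = 60)
K(g(5)) - p(-58) = 60 - 1*(-25) = 60 + 25 = 85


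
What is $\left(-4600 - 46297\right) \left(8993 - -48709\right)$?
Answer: $-2936858694$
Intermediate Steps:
$\left(-4600 - 46297\right) \left(8993 - -48709\right) = - 50897 \left(8993 + 48709\right) = \left(-50897\right) 57702 = -2936858694$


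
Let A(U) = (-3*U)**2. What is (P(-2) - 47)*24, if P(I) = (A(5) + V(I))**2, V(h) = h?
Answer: 1192368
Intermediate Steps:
A(U) = 9*U**2
P(I) = (225 + I)**2 (P(I) = (9*5**2 + I)**2 = (9*25 + I)**2 = (225 + I)**2)
(P(-2) - 47)*24 = ((225 - 2)**2 - 47)*24 = (223**2 - 47)*24 = (49729 - 47)*24 = 49682*24 = 1192368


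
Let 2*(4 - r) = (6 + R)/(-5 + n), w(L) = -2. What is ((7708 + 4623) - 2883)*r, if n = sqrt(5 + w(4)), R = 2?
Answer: 510192/11 + 18896*sqrt(3)/11 ≈ 49356.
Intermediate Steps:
n = sqrt(3) (n = sqrt(5 - 2) = sqrt(3) ≈ 1.7320)
r = 4 - 4/(-5 + sqrt(3)) (r = 4 - (6 + 2)/(2*(-5 + sqrt(3))) = 4 - 4/(-5 + sqrt(3)) ≈ 5.2240)
((7708 + 4623) - 2883)*r = ((7708 + 4623) - 2883)*(54/11 + 2*sqrt(3)/11) = (12331 - 2883)*(54/11 + 2*sqrt(3)/11) = 9448*(54/11 + 2*sqrt(3)/11) = 510192/11 + 18896*sqrt(3)/11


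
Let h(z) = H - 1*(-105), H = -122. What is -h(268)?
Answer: 17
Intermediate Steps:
h(z) = -17 (h(z) = -122 - 1*(-105) = -122 + 105 = -17)
-h(268) = -1*(-17) = 17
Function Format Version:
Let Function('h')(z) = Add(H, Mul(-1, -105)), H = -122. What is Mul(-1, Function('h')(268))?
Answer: 17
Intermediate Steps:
Function('h')(z) = -17 (Function('h')(z) = Add(-122, Mul(-1, -105)) = Add(-122, 105) = -17)
Mul(-1, Function('h')(268)) = Mul(-1, -17) = 17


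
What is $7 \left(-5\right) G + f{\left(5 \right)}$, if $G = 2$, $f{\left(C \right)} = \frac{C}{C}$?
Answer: $-69$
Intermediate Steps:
$f{\left(C \right)} = 1$
$7 \left(-5\right) G + f{\left(5 \right)} = 7 \left(-5\right) 2 + 1 = \left(-35\right) 2 + 1 = -70 + 1 = -69$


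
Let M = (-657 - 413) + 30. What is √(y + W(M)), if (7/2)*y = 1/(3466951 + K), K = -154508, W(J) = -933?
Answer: I*√501619662001285331/23187101 ≈ 30.545*I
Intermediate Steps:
M = -1040 (M = -1070 + 30 = -1040)
y = 2/23187101 (y = 2/(7*(3466951 - 154508)) = (2/7)/3312443 = (2/7)*(1/3312443) = 2/23187101 ≈ 8.6255e-8)
√(y + W(M)) = √(2/23187101 - 933) = √(-21633565231/23187101) = I*√501619662001285331/23187101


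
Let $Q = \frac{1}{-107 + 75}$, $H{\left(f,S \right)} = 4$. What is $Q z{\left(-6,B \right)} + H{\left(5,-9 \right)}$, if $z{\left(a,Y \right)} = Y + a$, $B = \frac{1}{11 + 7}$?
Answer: $\frac{2411}{576} \approx 4.1858$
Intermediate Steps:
$Q = - \frac{1}{32}$ ($Q = \frac{1}{-32} = - \frac{1}{32} \approx -0.03125$)
$B = \frac{1}{18} \approx 0.055556$
$Q z{\left(-6,B \right)} + H{\left(5,-9 \right)} = - \frac{\frac{1}{18} - 6}{32} + 4 = \left(- \frac{1}{32}\right) \left(- \frac{107}{18}\right) + 4 = \frac{107}{576} + 4 = \frac{2411}{576}$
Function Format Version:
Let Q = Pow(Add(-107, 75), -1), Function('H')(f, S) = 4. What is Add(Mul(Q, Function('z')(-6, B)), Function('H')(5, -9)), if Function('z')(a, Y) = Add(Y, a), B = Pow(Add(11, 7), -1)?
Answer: Rational(2411, 576) ≈ 4.1858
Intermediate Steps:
Q = Rational(-1, 32) (Q = Pow(-32, -1) = Rational(-1, 32) ≈ -0.031250)
B = Rational(1, 18) (B = Pow(18, -1) = Rational(1, 18) ≈ 0.055556)
Add(Mul(Q, Function('z')(-6, B)), Function('H')(5, -9)) = Add(Mul(Rational(-1, 32), Add(Rational(1, 18), -6)), 4) = Add(Mul(Rational(-1, 32), Rational(-107, 18)), 4) = Add(Rational(107, 576), 4) = Rational(2411, 576)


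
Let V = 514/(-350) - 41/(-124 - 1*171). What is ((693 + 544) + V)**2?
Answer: 162774142340209/106605625 ≈ 1.5269e+6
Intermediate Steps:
V = -13728/10325 (V = 514*(-1/350) - 41/(-124 - 171) = -257/175 - 41/(-295) = -257/175 - 41*(-1/295) = -257/175 + 41/295 = -13728/10325 ≈ -1.3296)
((693 + 544) + V)**2 = ((693 + 544) - 13728/10325)**2 = (1237 - 13728/10325)**2 = (12758297/10325)**2 = 162774142340209/106605625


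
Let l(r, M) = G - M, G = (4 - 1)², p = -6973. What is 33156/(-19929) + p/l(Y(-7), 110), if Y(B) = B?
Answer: 45205387/670943 ≈ 67.376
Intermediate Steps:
G = 9 (G = 3² = 9)
l(r, M) = 9 - M
33156/(-19929) + p/l(Y(-7), 110) = 33156/(-19929) - 6973/(9 - 1*110) = 33156*(-1/19929) - 6973/(9 - 110) = -11052/6643 - 6973/(-101) = -11052/6643 - 6973*(-1/101) = -11052/6643 + 6973/101 = 45205387/670943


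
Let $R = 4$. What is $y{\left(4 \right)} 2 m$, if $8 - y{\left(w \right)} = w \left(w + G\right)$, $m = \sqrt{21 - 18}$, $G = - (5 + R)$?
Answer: $56 \sqrt{3} \approx 96.995$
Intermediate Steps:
$G = -9$ ($G = - (5 + 4) = \left(-1\right) 9 = -9$)
$m = \sqrt{3} \approx 1.732$
$y{\left(w \right)} = 8 - w \left(-9 + w\right)$ ($y{\left(w \right)} = 8 - w \left(w - 9\right) = 8 - w \left(-9 + w\right)$)
$y{\left(4 \right)} 2 m = \left(8 - 4^{2} + 9 \cdot 4\right) 2 \sqrt{3} = \left(8 - 16 + 36\right) 2 \sqrt{3} = 28 \cdot 2 \sqrt{3} = 56 \sqrt{3}$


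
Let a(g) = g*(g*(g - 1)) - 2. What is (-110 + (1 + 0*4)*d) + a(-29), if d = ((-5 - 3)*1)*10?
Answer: -25422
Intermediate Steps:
a(g) = -2 + g**2*(-1 + g) (a(g) = g*(g*(-1 + g)) - 2 = g**2*(-1 + g) - 2 = -2 + g**2*(-1 + g))
d = -80 (d = -8*1*10 = -8*10 = -80)
(-110 + (1 + 0*4)*d) + a(-29) = (-110 + (1 + 0*4)*(-80)) + (-2 + (-29)**3 - 1*(-29)**2) = (-110 + (1 + 0)*(-80)) + (-2 - 24389 - 1*841) = (-110 + 1*(-80)) + (-2 - 24389 - 841) = (-110 - 80) - 25232 = -190 - 25232 = -25422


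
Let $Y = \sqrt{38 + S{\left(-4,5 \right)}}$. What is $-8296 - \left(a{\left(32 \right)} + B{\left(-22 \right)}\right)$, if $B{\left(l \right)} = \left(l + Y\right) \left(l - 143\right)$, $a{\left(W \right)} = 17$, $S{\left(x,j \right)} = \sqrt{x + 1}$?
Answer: $-11943 + 165 \sqrt{38 + i \sqrt{3}} \approx -10926.0 + 23.174 i$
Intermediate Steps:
$S{\left(x,j \right)} = \sqrt{1 + x}$
$Y = \sqrt{38 + i \sqrt{3}}$ ($Y = \sqrt{38 + \sqrt{1 - 4}} = \sqrt{38 + \sqrt{-3}} = \sqrt{38 + i \sqrt{3}} \approx 6.166 + 0.14045 i$)
$B{\left(l \right)} = \left(-143 + l\right) \left(l + \sqrt{38 + i \sqrt{3}}\right)$ ($B{\left(l \right)} = \left(l + \sqrt{38 + i \sqrt{3}}\right) \left(l - 143\right) = \left(l + \sqrt{38 + i \sqrt{3}}\right) \left(-143 + l\right) = \left(-143 + l\right) \left(l + \sqrt{38 + i \sqrt{3}}\right)$)
$-8296 - \left(a{\left(32 \right)} + B{\left(-22 \right)}\right) = -8296 - \left(17 - \left(-3146 - 484 + 165 \sqrt{38 + i \sqrt{3}}\right)\right) = -8296 - \left(17 + \left(484 + 3146 - 143 \sqrt{38 + i \sqrt{3}} - 22 \sqrt{38 + i \sqrt{3}}\right)\right) = -8296 - \left(17 + \left(3630 - 165 \sqrt{38 + i \sqrt{3}}\right)\right) = -8296 - \left(3647 - 165 \sqrt{38 + i \sqrt{3}}\right) = -11943 + 165 \sqrt{38 + i \sqrt{3}}$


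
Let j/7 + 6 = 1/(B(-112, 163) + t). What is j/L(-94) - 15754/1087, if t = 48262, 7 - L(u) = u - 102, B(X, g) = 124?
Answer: -22421490681/1525271878 ≈ -14.700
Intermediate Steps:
L(u) = 109 - u (L(u) = 7 - (u - 102) = 7 - (-102 + u) = 7 + (102 - u) = 109 - u)
j = -2032205/48386 (j = -42 + 7/(124 + 48262) = -42 + 7/48386 = -2032205/48386 ≈ -42.000)
j/L(-94) - 15754/1087 = -2032205/(48386*(109 - 1*(-94))) - 15754/1087 = -2032205/(48386*(109 + 94)) - 15754*1/1087 = -2032205/48386/203 - 15754/1087 = -2032205/48386*1/203 - 15754/1087 = -290315/1403194 - 15754/1087 = -22421490681/1525271878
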